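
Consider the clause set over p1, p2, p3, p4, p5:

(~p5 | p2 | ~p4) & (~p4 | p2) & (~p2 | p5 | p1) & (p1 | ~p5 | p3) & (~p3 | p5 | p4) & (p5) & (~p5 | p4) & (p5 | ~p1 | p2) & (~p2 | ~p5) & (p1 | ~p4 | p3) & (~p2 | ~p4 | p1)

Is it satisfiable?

(p5) alone gives p5 = 1.
(p4) alone gives p4 = 1.
(p2) alone gives p2 = 1.
That conflicts with the unit clause (~p2).
No assignment satisfies every clause.

No, unsatisfiable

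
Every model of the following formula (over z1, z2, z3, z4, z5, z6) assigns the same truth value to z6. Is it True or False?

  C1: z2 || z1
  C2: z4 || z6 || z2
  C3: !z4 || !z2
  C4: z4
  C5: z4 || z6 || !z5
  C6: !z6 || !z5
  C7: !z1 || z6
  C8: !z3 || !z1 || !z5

Suppose z6 = false.
Unit clause (z4) forces z4 = true.
Unit clause (!z2) forces z2 = false.
Unit clause (z1) forces z1 = true.
But (!z1) is also a unit clause — contradiction.
So every satisfying assignment has z6 = True.

True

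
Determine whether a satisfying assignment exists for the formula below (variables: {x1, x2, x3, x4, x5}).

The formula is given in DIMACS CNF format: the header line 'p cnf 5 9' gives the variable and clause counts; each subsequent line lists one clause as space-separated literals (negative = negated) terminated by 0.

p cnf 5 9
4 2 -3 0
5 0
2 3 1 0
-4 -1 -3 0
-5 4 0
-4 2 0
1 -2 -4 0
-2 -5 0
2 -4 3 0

The clause (x5) is unit, so x5 = True.
The clause (x4) is unit, so x4 = True.
The clause (x2) is unit, so x2 = True.
That conflicts with the unit clause (¬x2).
No assignment satisfies every clause.

No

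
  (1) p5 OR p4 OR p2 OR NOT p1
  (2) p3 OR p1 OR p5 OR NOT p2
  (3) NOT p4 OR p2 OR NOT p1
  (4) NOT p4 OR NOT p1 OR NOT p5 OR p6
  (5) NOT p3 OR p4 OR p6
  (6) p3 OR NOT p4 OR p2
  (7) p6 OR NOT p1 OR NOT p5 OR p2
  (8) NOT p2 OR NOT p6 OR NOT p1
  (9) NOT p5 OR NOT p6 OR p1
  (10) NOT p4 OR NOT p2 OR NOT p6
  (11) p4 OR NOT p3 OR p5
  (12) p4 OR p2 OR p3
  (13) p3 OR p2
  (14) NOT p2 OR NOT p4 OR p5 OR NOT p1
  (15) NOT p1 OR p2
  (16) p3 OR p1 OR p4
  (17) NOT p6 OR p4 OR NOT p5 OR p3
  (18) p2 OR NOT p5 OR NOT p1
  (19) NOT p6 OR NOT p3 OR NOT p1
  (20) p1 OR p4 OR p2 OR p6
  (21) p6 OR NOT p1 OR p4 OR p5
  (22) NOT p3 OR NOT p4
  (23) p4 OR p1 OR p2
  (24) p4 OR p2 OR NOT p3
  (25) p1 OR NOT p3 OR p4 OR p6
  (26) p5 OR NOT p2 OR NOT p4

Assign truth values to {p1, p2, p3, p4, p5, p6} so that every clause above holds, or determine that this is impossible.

Branch on p3: set p3 = false.
(p2) alone gives p2 = true.
Branch on p1: set p1 = true.
(NOT p6) alone gives p6 = false.
Branch on p4: set p4 = false.
(p5) alone gives p5 = true.
All clauses are satisfied.

p1: true, p2: true, p3: false, p4: false, p5: true, p6: false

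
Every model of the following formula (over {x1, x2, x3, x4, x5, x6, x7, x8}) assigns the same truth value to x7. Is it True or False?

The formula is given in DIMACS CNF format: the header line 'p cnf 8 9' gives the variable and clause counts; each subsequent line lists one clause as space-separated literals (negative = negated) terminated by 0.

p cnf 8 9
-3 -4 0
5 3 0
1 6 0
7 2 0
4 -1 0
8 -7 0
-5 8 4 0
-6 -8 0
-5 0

Suppose x7 = True.
Unit clause (x8) forces x8 = True.
Unit clause (¬x6) forces x6 = False.
Unit clause (x1) forces x1 = True.
Unit clause (x4) forces x4 = True.
Unit clause (¬x3) forces x3 = False.
Unit clause (x5) forces x5 = True.
That conflicts with the unit clause (¬x5).
So every satisfying assignment has x7 = False.

False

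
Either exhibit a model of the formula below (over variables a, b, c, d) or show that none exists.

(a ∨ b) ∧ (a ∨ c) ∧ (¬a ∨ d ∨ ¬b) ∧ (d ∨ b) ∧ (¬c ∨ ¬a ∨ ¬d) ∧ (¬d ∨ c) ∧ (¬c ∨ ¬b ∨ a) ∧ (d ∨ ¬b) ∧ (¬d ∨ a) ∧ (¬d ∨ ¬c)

UNSATISFIABLE

Try a = True.
Try d = True.
The clause (¬c) is unit, so c = False.
But (c) is also a unit clause — contradiction.
That branch fails; take d = False instead.
The clause (¬b) is unit, so b = False.
But (b) is also a unit clause — contradiction.
Both values of d lead to a conflict.
That branch fails; take a = False instead.
The clause (b) is unit, so b = True.
The clause (c) is unit, so c = True.
But (¬c) is also a unit clause — contradiction.
Both values of a lead to a conflict.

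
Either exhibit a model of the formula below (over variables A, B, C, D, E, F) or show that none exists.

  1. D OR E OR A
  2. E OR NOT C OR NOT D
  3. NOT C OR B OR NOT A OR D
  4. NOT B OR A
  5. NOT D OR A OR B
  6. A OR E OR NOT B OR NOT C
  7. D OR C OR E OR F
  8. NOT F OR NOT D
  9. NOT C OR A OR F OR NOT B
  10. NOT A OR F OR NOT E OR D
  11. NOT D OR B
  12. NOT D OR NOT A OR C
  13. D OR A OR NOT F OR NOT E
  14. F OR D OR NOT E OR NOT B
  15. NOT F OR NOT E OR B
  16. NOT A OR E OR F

Try B = false.
(NOT D) alone gives D = false.
Try E = false.
(A) alone gives A = true.
(NOT C) alone gives C = false.
(F) alone gives F = true.
Every clause now holds.

A ↦ true; B ↦ false; C ↦ false; D ↦ false; E ↦ false; F ↦ true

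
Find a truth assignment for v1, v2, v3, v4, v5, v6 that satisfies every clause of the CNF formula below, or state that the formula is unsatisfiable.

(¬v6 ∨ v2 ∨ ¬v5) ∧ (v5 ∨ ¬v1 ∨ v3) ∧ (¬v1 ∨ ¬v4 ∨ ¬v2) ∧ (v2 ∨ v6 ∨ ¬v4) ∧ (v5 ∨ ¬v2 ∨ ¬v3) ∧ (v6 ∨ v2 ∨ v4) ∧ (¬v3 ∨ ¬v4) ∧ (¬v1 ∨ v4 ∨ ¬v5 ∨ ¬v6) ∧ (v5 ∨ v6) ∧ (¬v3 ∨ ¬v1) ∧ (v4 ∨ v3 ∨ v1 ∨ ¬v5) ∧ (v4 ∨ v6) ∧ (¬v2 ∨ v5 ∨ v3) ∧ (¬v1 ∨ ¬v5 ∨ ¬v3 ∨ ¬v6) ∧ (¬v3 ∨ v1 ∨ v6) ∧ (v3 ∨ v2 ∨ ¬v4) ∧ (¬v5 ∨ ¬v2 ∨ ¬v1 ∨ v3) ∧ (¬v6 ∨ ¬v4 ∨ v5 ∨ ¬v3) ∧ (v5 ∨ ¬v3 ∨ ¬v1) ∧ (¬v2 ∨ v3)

v1 ↦ False,  v2 ↦ False,  v3 ↦ True,  v4 ↦ False,  v5 ↦ False,  v6 ↦ True

Branch on v3: set v3 = True.
The clause (¬v4) is unit, so v4 = False.
The clause (¬v1) is unit, so v1 = False.
The clause (v6) is unit, so v6 = True.
Branch on v2: set v2 = False.
The clause (¬v5) is unit, so v5 = False.
Every clause now holds.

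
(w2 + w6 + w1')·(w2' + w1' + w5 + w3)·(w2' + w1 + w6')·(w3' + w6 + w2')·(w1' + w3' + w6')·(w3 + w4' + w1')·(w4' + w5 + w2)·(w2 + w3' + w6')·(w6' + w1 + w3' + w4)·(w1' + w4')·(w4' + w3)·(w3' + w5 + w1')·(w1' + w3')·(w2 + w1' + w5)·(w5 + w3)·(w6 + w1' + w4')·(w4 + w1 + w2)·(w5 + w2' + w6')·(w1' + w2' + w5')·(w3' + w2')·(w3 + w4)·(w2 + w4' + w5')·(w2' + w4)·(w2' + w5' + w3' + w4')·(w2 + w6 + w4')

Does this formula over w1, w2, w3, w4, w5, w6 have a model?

Unsatisfiable

Case w1 = 0:
Case w2 = 0:
Unit clause (w4) forces w4 = 1.
Unit clause (w5) forces w5 = 1.
Now (w5') is unsatisfied and unit — conflict.
Undo w2 and try w2 = 1.
Unit clause (w6') forces w6 = 0.
Unit clause (w3') forces w3 = 0.
Unit clause (w4') forces w4 = 0.
Now (w4) is unsatisfied and unit — conflict.
Either choice for w2 ends in contradiction.
Undo w1 and try w1 = 1.
Unit clause (w4') forces w4 = 0.
Unit clause (w3') forces w3 = 0.
Now (w3) is unsatisfied and unit — conflict.
Either choice for w1 ends in contradiction.
No assignment satisfies every clause.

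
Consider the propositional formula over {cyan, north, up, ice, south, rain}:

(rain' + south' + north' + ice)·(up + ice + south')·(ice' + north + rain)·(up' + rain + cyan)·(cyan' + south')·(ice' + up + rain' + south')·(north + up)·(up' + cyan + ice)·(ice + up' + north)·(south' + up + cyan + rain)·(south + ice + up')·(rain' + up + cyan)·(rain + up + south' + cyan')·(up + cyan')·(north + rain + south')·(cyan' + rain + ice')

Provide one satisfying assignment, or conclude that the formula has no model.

Branch on cyan: set cyan = 0.
Branch on up: set up = 1.
The clause (rain) is unit, so rain = 1.
The clause (ice) is unit, so ice = 1.
No clause remains; north, south are free.

cyan ↦ 0, north ↦ 1, up ↦ 1, ice ↦ 1, south ↦ 1, rain ↦ 1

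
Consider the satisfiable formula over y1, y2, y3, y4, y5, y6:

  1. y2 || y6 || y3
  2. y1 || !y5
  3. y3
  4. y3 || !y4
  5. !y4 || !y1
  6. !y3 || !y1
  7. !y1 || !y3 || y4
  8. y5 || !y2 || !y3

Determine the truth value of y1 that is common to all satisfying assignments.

False

Suppose y1 = true.
From the singleton clause (y3), y3 = true.
Now (!y3) is unsatisfied and unit — conflict.
So every satisfying assignment has y1 = False.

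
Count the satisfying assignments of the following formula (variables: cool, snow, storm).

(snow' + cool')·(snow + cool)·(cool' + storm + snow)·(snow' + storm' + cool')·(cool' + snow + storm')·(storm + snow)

There are 2^3 = 8 truth assignments over (cool, snow, storm).
Check each against the 6 clauses (columns in the order cool, snow, storm):
  F F F  ✗ fails (snow + cool)
  F F T  ✗ fails (snow + cool)
  F T F  ✓ satisfies all
  F T T  ✓ satisfies all
  T F F  ✗ fails (cool' + storm + snow)
  T F T  ✗ fails (cool' + snow + storm')
  T T F  ✗ fails (snow' + cool')
  T T T  ✗ fails (snow' + cool')
2 of the 8 rows are models.

2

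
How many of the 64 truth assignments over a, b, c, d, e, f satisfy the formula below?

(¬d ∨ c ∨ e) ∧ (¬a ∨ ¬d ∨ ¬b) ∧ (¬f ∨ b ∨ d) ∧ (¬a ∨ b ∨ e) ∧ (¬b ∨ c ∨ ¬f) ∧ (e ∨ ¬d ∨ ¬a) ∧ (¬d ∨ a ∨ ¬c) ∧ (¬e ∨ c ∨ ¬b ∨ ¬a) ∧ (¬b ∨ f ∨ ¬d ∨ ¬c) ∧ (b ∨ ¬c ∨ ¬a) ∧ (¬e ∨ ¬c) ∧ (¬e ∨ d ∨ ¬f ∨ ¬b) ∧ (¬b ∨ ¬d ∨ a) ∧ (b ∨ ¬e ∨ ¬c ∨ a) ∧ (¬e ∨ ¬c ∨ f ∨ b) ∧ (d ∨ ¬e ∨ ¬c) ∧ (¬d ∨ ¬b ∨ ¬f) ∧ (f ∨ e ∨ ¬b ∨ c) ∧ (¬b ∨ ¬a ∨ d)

There are 2^6 = 64 truth assignments over (a, b, c, d, e, f).
Split on a. With a = True, the clauses containing a are satisfied and ¬a drops from the rest; 3 of the 2^5 = 32 assignments to the other variables satisfy what remains.
With a = False, by the same count on the reduced clause set, 8 assignments work.
Total: 3 + 8 = 11.

11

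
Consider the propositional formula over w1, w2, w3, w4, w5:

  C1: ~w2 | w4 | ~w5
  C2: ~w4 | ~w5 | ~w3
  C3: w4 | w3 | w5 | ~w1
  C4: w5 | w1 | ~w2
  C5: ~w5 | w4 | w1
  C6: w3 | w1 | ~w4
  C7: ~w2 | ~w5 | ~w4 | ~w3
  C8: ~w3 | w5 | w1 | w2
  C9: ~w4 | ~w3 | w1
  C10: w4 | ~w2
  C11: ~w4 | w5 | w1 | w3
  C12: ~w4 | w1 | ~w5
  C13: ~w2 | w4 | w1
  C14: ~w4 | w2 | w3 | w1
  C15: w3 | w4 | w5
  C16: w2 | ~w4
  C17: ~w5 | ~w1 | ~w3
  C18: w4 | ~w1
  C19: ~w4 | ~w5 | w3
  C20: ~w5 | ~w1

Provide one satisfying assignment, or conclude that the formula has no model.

w1 ↦ 1,  w2 ↦ 1,  w3 ↦ 0,  w4 ↦ 1,  w5 ↦ 0

Case w4 = 1:
The clause (w2) is unit, so w2 = 1.
Case w5 = 0:
The clause (w1) is unit, so w1 = 1.
Every clause is now satisfied; w3 is unconstrained.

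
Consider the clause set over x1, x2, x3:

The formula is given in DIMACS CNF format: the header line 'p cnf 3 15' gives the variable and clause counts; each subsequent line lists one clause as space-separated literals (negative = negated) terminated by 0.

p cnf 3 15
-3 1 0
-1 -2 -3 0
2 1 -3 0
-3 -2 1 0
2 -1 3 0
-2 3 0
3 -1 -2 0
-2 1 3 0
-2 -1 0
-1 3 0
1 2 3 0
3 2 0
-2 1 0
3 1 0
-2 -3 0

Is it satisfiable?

Branch on x3: set x3 = True.
The clause (x1) is unit, so x1 = True.
The clause (¬x2) is unit, so x2 = False.
All clauses are satisfied.
A satisfying assignment: x1=True,  x2=False,  x3=True.

Yes, satisfiable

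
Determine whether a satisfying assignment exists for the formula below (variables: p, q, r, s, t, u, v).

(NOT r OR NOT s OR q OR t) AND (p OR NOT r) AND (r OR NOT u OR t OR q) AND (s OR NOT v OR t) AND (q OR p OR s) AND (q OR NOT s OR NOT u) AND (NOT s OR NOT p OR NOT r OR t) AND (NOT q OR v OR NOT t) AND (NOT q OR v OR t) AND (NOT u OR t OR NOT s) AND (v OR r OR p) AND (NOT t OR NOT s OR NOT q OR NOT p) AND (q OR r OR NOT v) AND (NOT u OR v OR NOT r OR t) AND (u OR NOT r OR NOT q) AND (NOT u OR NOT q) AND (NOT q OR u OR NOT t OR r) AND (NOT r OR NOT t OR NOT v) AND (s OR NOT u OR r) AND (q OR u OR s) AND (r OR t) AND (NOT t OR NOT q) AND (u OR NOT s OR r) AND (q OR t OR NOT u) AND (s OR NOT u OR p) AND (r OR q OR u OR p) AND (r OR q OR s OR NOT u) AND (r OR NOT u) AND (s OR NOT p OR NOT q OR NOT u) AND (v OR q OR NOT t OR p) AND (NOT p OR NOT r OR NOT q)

Yes, satisfiable

Branch on p: set p = true.
Branch on u: set u = true.
From the singleton clause (NOT q), q = false.
From the singleton clause (NOT s), s = false.
From the singleton clause (r), r = true.
From the singleton clause (t), t = true.
From the singleton clause (NOT v), v = false.
Every clause now holds.
A satisfying assignment: p=true, q=false, r=true, s=false, t=true, u=true, v=false.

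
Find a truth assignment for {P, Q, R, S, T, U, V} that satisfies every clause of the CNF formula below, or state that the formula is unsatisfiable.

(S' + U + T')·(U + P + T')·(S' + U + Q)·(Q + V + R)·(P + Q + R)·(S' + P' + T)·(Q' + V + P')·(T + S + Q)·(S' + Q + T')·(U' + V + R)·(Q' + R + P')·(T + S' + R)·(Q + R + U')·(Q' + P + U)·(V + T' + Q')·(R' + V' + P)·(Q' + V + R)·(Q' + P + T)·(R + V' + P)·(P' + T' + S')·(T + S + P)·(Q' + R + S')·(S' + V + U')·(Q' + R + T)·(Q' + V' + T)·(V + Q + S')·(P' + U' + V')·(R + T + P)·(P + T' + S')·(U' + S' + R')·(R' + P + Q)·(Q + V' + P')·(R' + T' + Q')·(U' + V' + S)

Suppose S = 0.
Suppose T = 1.
Suppose U = 0.
The clause (P) is unit, so P = 1.
Suppose Q = 0.
The clause (V') is unit, so V = 0.
The clause (R) is unit, so R = 1.
All clauses are satisfied.

P=1, Q=0, R=1, S=0, T=1, U=0, V=0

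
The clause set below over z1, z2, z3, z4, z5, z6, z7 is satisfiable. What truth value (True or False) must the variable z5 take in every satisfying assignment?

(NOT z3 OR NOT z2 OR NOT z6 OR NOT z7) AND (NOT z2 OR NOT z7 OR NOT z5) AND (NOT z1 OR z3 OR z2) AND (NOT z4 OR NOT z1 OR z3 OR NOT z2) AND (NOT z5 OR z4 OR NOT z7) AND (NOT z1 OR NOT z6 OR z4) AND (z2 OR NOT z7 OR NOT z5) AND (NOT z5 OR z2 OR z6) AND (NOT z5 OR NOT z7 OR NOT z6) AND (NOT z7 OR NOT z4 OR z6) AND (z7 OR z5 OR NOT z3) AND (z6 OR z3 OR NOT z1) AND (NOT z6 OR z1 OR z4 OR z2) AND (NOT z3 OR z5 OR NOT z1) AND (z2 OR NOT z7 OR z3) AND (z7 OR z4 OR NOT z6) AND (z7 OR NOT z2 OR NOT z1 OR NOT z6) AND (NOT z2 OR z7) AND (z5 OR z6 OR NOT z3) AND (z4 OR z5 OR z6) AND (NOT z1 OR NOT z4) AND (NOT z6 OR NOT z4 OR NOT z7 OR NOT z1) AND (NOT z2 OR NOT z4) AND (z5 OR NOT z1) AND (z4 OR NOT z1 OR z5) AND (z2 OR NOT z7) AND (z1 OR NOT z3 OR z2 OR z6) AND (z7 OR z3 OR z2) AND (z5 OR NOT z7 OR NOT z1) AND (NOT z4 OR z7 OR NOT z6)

Suppose z5 = true.
Suppose z2 = false.
The clause (NOT z7) is unit, so z7 = false.
The clause (z6) is unit, so z6 = true.
The clause (z4) is unit, so z4 = true.
But (NOT z4) is also a unit clause — contradiction.
Backtrack on z2: now try z2 = true.
The clause (NOT z7) is unit, so z7 = false.
But (z7) is also a unit clause — contradiction.
Either choice for z2 ends in contradiction.
So every satisfying assignment has z5 = False.

False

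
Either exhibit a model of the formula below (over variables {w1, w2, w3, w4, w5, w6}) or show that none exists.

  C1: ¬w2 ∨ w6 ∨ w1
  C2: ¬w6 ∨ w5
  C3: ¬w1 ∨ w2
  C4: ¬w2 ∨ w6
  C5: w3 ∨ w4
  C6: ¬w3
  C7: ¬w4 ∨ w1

From the singleton clause (¬w3), w3 = False.
From the singleton clause (w4), w4 = True.
From the singleton clause (w1), w1 = True.
From the singleton clause (w2), w2 = True.
From the singleton clause (w6), w6 = True.
From the singleton clause (w5), w5 = True.
All clauses are satisfied.

w1=True; w2=True; w3=False; w4=True; w5=True; w6=True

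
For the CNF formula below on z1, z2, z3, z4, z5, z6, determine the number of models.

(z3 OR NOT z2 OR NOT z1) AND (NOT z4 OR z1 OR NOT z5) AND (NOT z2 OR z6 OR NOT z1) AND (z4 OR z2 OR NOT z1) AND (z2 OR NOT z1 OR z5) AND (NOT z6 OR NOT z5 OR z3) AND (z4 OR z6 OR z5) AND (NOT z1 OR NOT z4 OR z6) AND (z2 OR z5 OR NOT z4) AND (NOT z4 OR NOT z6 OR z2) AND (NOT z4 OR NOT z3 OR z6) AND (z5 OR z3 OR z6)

There are 2^6 = 64 truth assignments over (z1, z2, z3, z4, z5, z6).
Split on z5. With z5 = true, the clauses containing z5 are satisfied and NOT z5 drops from the rest; 8 of the 2^5 = 32 assignments to the other variables satisfy what remains.
With z5 = false, by the same count on the reduced clause set, 8 assignments work.
(One model: z1=F, z2=F, z3=F, z4=F, z5=F, z6=T.)
Total: 8 + 8 = 16.

16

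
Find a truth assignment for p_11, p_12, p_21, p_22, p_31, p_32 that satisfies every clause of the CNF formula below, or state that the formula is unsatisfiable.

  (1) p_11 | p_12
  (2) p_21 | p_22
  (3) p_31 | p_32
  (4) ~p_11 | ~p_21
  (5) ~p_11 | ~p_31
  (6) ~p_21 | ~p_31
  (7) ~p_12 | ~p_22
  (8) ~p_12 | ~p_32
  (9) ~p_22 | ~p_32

Suppose p_11 = 1.
Unit clause (~p_21) forces p_21 = 0.
Unit clause (p_22) forces p_22 = 1.
Unit clause (~p_31) forces p_31 = 0.
Unit clause (p_32) forces p_32 = 1.
That conflicts with the unit clause (~p_32).
So p_11 must be the other value — set p_11 = 0.
Unit clause (p_12) forces p_12 = 1.
Unit clause (~p_22) forces p_22 = 0.
Unit clause (p_21) forces p_21 = 1.
Unit clause (~p_31) forces p_31 = 0.
Unit clause (p_32) forces p_32 = 1.
That conflicts with the unit clause (~p_32).
Either choice for p_11 ends in contradiction.

UNSATISFIABLE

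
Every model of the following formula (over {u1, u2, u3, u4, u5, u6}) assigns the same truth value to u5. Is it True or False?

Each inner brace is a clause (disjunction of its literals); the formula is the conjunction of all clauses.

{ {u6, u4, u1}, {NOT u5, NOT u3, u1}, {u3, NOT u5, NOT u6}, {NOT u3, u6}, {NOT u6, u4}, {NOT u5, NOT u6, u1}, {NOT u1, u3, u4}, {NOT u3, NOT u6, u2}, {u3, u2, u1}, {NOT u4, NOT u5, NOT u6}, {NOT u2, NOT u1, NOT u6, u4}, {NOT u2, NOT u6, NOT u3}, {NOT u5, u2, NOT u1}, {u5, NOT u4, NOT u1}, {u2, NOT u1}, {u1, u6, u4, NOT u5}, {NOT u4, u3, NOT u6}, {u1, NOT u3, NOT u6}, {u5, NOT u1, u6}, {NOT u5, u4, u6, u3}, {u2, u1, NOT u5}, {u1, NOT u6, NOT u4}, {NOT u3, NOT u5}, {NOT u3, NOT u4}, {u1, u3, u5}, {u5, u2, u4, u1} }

Suppose u5 = false.
Suppose u3 = false.
From the singleton clause (u1), u1 = true.
From the singleton clause (u4), u4 = true.
Now (NOT u4) is unsatisfied and unit — conflict.
That branch fails; take u3 = true instead.
From the singleton clause (u6), u6 = true.
From the singleton clause (u4), u4 = true.
Now (NOT u4) is unsatisfied and unit — conflict.
Neither u3 = true nor u3 = false works.
So every satisfying assignment has u5 = True.

True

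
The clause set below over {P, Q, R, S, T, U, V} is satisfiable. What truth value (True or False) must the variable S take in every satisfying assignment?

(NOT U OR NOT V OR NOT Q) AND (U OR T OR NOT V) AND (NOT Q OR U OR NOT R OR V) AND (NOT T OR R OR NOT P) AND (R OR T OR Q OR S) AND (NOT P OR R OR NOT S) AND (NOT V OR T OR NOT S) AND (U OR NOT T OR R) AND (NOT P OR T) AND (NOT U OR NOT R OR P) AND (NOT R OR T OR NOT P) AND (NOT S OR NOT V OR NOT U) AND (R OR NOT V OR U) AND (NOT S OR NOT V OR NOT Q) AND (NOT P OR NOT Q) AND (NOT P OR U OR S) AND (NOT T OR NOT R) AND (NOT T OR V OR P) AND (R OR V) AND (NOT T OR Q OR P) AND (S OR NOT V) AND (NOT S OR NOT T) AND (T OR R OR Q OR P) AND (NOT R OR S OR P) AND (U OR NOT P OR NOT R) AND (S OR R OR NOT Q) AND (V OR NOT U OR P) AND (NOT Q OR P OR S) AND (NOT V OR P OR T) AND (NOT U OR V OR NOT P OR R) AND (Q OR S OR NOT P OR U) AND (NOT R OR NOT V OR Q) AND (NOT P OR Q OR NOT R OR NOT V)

Suppose S = false.
Unit clause (NOT V) forces V = false.
Unit clause (R) forces R = true.
Unit clause (NOT T) forces T = false.
Unit clause (NOT P) forces P = false.
But (P) is also a unit clause — contradiction.
So every satisfying assignment has S = True.

True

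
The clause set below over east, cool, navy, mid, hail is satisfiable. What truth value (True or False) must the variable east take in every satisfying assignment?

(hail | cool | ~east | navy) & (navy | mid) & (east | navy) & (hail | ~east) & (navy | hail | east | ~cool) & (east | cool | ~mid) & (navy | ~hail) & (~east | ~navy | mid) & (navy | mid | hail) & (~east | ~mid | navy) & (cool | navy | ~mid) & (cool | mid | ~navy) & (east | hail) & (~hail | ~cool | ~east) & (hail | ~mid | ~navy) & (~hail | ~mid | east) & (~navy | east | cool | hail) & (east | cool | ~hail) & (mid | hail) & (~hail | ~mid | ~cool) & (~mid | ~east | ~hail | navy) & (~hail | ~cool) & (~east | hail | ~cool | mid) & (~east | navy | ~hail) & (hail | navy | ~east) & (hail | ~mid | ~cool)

True

Suppose east = 0.
The clause (navy) is unit, so navy = 1.
The clause (hail) is unit, so hail = 1.
The clause (~mid) is unit, so mid = 0.
The clause (cool) is unit, so cool = 1.
But (~cool) is also a unit clause — contradiction.
So every satisfying assignment has east = True.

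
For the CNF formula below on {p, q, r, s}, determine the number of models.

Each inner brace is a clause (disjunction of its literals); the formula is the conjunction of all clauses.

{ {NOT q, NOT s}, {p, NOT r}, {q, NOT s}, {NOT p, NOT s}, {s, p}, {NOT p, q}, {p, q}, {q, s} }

There are 2^4 = 16 truth assignments over (p, q, r, s).
Check each against the 8 clauses (columns in the order p, q, r, s):
  F F F F  ✗ fails (s OR p)
  F F F T  ✗ fails (q OR NOT s)
  F F T F  ✗ fails (p OR NOT r)
  F F T T  ✗ fails (p OR NOT r)
  F T F F  ✗ fails (s OR p)
  F T F T  ✗ fails (NOT q OR NOT s)
  F T T F  ✗ fails (p OR NOT r)
  F T T T  ✗ fails (NOT q OR NOT s)
  T F F F  ✗ fails (NOT p OR q)
  T F F T  ✗ fails (q OR NOT s)
  T F T F  ✗ fails (NOT p OR q)
  T F T T  ✗ fails (q OR NOT s)
  T T F F  ✓ satisfies all
  T T F T  ✗ fails (NOT q OR NOT s)
  T T T F  ✓ satisfies all
  T T T T  ✗ fails (NOT q OR NOT s)
2 of the 16 rows are models.

2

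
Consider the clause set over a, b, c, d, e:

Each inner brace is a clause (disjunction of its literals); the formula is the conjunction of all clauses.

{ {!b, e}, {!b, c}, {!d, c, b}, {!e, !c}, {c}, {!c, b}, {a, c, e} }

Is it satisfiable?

No

(c) alone gives c = true.
(!e) alone gives e = false.
(!b) alone gives b = false.
That conflicts with the unit clause (b).
No assignment satisfies every clause.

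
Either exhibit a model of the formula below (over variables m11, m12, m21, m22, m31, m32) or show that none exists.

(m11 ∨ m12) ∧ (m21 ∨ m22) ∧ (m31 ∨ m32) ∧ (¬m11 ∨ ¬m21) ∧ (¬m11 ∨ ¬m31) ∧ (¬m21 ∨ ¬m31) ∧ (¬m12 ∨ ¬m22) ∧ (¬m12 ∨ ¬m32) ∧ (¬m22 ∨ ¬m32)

Branch on m11: set m11 = True.
The clause (¬m21) is unit, so m21 = False.
The clause (m22) is unit, so m22 = True.
The clause (¬m31) is unit, so m31 = False.
The clause (m32) is unit, so m32 = True.
Now (¬m32) is unsatisfied and unit — conflict.
So m11 must be the other value — set m11 = False.
The clause (m12) is unit, so m12 = True.
The clause (¬m22) is unit, so m22 = False.
The clause (m21) is unit, so m21 = True.
The clause (¬m31) is unit, so m31 = False.
The clause (m32) is unit, so m32 = True.
Now (¬m32) is unsatisfied and unit — conflict.
Either choice for m11 ends in contradiction.

UNSATISFIABLE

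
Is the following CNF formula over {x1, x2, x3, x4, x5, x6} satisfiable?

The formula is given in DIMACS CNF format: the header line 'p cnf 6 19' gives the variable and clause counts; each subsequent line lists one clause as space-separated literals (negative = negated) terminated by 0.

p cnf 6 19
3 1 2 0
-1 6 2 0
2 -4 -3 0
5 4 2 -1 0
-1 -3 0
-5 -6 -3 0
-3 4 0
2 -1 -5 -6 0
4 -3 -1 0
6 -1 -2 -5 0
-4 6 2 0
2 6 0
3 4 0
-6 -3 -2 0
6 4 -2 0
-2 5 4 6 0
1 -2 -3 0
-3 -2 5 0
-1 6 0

Satisfiable

Case x1 = True:
Unit clause (¬x3) forces x3 = False.
Unit clause (x4) forces x4 = True.
Unit clause (x6) forces x6 = True.
Case x2 = False:
Unit clause (¬x5) forces x5 = False.
This assignment satisfies each clause.
A satisfying assignment: x1: True,  x2: False,  x3: False,  x4: True,  x5: False,  x6: True.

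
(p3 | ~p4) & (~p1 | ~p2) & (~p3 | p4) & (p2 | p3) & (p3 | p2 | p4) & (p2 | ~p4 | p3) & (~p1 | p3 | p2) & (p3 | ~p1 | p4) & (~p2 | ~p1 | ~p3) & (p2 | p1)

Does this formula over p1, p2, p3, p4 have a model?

Case p3 = 1:
The clause (p4) is unit, so p4 = 1.
Case p1 = 0:
The clause (p2) is unit, so p2 = 1.
This assignment satisfies each clause.
A satisfying assignment: p1: 0; p2: 1; p3: 1; p4: 1.

Yes, satisfiable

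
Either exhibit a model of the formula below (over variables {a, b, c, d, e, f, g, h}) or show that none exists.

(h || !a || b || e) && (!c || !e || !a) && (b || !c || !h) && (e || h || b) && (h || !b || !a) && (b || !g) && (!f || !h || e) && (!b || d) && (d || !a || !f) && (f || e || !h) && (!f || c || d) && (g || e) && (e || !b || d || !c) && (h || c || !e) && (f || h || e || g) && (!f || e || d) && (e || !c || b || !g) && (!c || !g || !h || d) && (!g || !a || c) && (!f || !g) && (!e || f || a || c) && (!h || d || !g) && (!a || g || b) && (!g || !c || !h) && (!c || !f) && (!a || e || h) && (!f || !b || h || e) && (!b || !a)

a ↦ false, b ↦ true, c ↦ false, d ↦ true, e ↦ true, f ↦ true, g ↦ false, h ↦ true

Try b = true.
The clause (d) is unit, so d = true.
The clause (!a) is unit, so a = false.
Try g = false.
The clause (e) is unit, so e = true.
Try h = true.
Try f = true.
The clause (!c) is unit, so c = false.
All clauses are satisfied.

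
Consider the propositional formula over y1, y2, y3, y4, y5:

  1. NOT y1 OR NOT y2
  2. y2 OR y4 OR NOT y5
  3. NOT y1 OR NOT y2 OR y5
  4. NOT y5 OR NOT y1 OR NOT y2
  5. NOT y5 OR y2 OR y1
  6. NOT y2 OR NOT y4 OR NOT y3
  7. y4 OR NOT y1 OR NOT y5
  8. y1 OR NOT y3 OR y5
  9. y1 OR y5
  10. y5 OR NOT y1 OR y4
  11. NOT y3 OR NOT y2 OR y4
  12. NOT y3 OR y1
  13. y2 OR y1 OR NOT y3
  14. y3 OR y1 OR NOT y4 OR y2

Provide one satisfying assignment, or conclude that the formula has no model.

Suppose y1 = true.
The clause (NOT y2) is unit, so y2 = false.
Suppose y4 = true.
No clause remains; y3, y5 are free.

y1 ↦ true, y2 ↦ false, y3 ↦ true, y4 ↦ true, y5 ↦ true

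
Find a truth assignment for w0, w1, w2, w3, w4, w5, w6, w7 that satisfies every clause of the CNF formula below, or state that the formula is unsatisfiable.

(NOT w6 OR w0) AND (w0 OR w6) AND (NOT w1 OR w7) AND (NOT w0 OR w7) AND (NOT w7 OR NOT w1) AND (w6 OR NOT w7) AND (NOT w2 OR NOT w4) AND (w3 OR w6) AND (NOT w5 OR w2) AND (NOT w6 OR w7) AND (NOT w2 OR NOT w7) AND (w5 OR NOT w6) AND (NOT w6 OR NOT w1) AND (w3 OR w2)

Suppose w6 = false.
(w0) alone gives w0 = true.
(w7) alone gives w7 = true.
But (NOT w7) is also a unit clause — contradiction.
Undo w6 and try w6 = true.
(w0) alone gives w0 = true.
(w7) alone gives w7 = true.
(NOT w1) alone gives w1 = false.
(NOT w2) alone gives w2 = false.
(NOT w5) alone gives w5 = false.
But (w5) is also a unit clause — contradiction.
Both values of w6 lead to a conflict.

UNSATISFIABLE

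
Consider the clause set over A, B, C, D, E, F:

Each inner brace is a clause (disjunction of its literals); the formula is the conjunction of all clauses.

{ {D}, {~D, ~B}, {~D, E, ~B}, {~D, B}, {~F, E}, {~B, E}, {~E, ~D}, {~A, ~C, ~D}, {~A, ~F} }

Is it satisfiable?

No

(D) alone gives D = 1.
(~B) alone gives B = 0.
That conflicts with the unit clause (B).
No assignment satisfies every clause.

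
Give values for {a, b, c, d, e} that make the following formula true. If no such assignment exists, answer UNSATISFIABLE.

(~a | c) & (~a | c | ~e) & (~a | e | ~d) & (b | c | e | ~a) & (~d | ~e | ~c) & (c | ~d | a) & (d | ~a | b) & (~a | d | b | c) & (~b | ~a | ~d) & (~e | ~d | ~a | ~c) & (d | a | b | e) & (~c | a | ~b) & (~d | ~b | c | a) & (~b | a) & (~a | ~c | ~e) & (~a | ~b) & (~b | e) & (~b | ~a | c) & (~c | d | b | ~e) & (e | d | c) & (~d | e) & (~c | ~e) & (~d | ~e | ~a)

a=0,  b=0,  c=0,  d=0,  e=1

Branch on a: set a = 0.
(~b) alone gives b = 0.
Branch on c: set c = 0.
(~d) alone gives d = 0.
(e) alone gives e = 1.
Every clause now holds.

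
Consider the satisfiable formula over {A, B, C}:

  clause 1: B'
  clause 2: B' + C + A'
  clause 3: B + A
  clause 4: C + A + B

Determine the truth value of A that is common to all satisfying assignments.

Suppose A = 0.
(B') alone gives B = 0.
Now (B) is unsatisfied and unit — conflict.
So every satisfying assignment has A = True.

True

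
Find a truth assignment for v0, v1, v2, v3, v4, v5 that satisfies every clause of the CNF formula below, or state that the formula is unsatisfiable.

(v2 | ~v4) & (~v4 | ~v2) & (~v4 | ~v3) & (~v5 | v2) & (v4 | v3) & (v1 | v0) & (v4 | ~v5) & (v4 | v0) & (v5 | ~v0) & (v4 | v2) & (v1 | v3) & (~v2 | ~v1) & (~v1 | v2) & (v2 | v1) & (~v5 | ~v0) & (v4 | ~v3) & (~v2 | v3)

Branch on v2: set v2 = 1.
Unit clause (~v4) forces v4 = 0.
Unit clause (v3) forces v3 = 1.
But (~v3) is also a unit clause — contradiction.
That branch fails; take v2 = 0 instead.
Unit clause (~v4) forces v4 = 0.
But (v4) is also a unit clause — contradiction.
Both values of v2 lead to a conflict.

UNSATISFIABLE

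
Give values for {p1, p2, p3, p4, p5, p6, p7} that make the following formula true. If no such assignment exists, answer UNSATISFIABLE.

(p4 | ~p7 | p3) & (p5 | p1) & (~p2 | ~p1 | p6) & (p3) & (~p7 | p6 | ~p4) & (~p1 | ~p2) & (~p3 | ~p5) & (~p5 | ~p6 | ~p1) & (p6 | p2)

From the singleton clause (p3), p3 = 1.
From the singleton clause (~p5), p5 = 0.
From the singleton clause (p1), p1 = 1.
From the singleton clause (~p2), p2 = 0.
From the singleton clause (p6), p6 = 1.
Every clause is now satisfied; p4, p7 are unconstrained.

p1 ↦ 1; p2 ↦ 0; p3 ↦ 1; p4 ↦ 0; p5 ↦ 0; p6 ↦ 1; p7 ↦ 0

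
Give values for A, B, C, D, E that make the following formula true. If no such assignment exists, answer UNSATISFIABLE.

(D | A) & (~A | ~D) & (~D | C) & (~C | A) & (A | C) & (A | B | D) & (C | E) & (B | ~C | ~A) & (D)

(D) alone gives D = 1.
(~A) alone gives A = 0.
(C) alone gives C = 1.
Now (~C) is unsatisfied and unit — conflict.

UNSATISFIABLE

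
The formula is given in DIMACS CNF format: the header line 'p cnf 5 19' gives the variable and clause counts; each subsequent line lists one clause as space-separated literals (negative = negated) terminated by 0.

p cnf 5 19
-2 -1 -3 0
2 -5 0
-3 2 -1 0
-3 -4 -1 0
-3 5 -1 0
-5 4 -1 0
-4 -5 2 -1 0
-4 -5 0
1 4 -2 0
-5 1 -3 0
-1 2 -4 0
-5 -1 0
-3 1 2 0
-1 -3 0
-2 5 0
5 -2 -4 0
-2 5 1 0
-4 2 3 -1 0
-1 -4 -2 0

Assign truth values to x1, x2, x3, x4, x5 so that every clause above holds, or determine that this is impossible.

x1: False, x2: False, x3: False, x4: True, x5: False

Suppose x2 = False.
Unit clause (¬x5) forces x5 = False.
Suppose x3 = False.
Suppose x1 = False.
Every clause is now satisfied; x4 is unconstrained.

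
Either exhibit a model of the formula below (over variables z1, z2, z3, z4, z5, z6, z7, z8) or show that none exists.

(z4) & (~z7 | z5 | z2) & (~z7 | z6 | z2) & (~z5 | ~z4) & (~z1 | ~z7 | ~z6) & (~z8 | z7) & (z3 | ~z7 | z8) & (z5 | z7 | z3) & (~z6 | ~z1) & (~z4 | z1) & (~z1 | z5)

UNSATISFIABLE

(z4) alone gives z4 = 1.
(~z5) alone gives z5 = 0.
(z1) alone gives z1 = 1.
But (~z1) is also a unit clause — contradiction.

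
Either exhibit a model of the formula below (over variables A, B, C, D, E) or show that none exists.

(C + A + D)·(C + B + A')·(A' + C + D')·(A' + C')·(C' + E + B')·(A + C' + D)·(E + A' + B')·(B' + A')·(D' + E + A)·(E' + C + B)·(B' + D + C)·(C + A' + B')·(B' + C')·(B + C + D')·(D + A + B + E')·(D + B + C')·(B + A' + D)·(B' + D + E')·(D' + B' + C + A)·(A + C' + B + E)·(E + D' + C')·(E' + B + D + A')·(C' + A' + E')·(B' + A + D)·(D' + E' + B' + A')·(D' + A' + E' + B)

Branch on A: set A = 0.
Branch on C: set C = 1.
The clause (D) is unit, so D = 1.
The clause (E) is unit, so E = 1.
The clause (B') is unit, so B = 0.
Every clause now holds.

A ↦ 0, B ↦ 0, C ↦ 1, D ↦ 1, E ↦ 1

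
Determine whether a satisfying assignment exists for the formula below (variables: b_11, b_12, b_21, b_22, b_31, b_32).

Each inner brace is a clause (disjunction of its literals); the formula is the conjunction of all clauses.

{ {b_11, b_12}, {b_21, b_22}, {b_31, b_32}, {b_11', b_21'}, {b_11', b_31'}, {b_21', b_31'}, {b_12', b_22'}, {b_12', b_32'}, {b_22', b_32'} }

Unsatisfiable

Try b_11 = 1.
(b_21') alone gives b_21 = 0.
(b_22) alone gives b_22 = 1.
(b_31') alone gives b_31 = 0.
(b_32) alone gives b_32 = 1.
But (b_32') is also a unit clause — contradiction.
Undo b_11 and try b_11 = 0.
(b_12) alone gives b_12 = 1.
(b_22') alone gives b_22 = 0.
(b_21) alone gives b_21 = 1.
(b_31') alone gives b_31 = 0.
(b_32) alone gives b_32 = 1.
But (b_32') is also a unit clause — contradiction.
Both values of b_11 lead to a conflict.
No assignment satisfies every clause.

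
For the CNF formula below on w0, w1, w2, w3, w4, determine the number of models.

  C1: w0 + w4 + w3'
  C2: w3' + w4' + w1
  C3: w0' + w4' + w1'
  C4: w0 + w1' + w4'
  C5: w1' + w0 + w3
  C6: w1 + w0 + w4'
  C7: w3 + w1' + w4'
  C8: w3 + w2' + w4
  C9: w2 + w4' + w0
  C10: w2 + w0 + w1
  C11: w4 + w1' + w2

There are 2^5 = 32 truth assignments over (w0, w1, w2, w3, w4).
Split on w1. With w1 = 1, the clauses containing w1 are satisfied and w1' drops from the rest; 1 of the 2^4 = 16 assignments to the other variables satisfy what remains.
With w1 = 0, by the same count on the reduced clause set, 5 assignments work.
Total: 1 + 5 = 6.

6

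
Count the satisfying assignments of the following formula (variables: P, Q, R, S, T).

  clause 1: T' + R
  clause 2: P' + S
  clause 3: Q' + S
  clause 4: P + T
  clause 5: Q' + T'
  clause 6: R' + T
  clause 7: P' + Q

3

There are 2^5 = 32 truth assignments over (P, Q, R, S, T).
Split on R. With R = 1, the clauses containing R are satisfied and R' drops from the rest; 2 of the 2^4 = 16 assignments to the other variables satisfy what remains.
With R = 0, by the same count on the reduced clause set, 1 assignment works.
Total: 2 + 1 = 3.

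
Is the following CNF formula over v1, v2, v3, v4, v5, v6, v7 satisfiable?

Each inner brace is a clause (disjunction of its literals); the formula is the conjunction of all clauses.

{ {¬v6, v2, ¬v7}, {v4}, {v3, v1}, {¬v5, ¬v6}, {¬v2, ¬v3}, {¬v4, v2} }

The clause (v4) is unit, so v4 = True.
The clause (v2) is unit, so v2 = True.
The clause (¬v3) is unit, so v3 = False.
The clause (v1) is unit, so v1 = True.
Try v5 = False.
All clauses hold; v6, v7 can take either value.
A satisfying assignment: v1: True,  v2: True,  v3: False,  v4: True,  v5: False,  v6: False,  v7: False.

Yes, satisfiable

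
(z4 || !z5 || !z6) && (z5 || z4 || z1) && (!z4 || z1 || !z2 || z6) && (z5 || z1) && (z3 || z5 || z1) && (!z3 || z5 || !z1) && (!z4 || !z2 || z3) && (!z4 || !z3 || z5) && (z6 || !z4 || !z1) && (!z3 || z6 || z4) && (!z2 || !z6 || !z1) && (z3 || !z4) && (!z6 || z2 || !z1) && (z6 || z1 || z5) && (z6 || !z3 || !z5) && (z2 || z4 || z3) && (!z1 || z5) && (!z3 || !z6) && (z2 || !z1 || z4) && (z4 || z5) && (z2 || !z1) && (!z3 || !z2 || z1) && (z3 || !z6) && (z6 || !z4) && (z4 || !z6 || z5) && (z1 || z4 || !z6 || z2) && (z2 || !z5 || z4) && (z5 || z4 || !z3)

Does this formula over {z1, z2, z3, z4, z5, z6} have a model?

Satisfiable

Branch on z5: set z5 = true.
Branch on z4: set z4 = false.
(!z6) alone gives z6 = false.
(!z3) alone gives z3 = false.
(z2) alone gives z2 = true.
Every clause is now satisfied; z1 is unconstrained.
A satisfying assignment: z1=false; z2=true; z3=false; z4=false; z5=true; z6=false.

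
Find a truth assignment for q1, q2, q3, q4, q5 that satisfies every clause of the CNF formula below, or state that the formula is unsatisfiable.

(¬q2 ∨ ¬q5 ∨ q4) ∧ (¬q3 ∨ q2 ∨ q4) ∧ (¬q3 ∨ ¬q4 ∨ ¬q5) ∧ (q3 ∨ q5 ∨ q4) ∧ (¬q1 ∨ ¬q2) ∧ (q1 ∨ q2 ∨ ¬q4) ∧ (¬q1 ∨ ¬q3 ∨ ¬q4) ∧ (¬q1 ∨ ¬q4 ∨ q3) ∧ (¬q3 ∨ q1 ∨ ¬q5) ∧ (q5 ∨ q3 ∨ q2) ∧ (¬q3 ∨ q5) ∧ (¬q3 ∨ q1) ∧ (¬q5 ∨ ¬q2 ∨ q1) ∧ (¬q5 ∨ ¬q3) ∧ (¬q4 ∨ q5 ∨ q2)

Try q1 = False.
Unit clause (¬q3) forces q3 = False.
Try q5 = False.
Unit clause (q4) forces q4 = True.
Unit clause (q2) forces q2 = True.
This assignment satisfies each clause.

q1=False,  q2=True,  q3=False,  q4=True,  q5=False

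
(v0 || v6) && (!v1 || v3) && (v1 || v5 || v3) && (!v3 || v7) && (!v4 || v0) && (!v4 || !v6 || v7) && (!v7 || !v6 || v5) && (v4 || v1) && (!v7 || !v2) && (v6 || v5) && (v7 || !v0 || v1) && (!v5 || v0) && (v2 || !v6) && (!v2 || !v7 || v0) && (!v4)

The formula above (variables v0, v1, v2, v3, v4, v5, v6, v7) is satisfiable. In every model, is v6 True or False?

Suppose v6 = true.
Unit clause (v2) forces v2 = true.
Unit clause (!v7) forces v7 = false.
Unit clause (!v3) forces v3 = false.
Unit clause (!v1) forces v1 = false.
Unit clause (v5) forces v5 = true.
Unit clause (!v4) forces v4 = false.
That conflicts with the unit clause (v4).
So every satisfying assignment has v6 = False.

False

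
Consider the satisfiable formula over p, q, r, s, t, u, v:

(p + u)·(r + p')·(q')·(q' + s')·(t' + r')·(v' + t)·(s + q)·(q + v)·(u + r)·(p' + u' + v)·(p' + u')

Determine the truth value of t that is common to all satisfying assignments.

True

Suppose t = 0.
(q') alone gives q = 0.
(v') alone gives v = 0.
Now (v) is unsatisfied and unit — conflict.
So every satisfying assignment has t = True.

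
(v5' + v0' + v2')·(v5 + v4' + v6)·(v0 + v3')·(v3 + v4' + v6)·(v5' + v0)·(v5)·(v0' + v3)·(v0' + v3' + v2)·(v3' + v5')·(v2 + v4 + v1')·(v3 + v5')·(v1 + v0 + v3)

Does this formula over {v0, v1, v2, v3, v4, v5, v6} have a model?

No

(v5) alone gives v5 = 1.
(v0) alone gives v0 = 1.
(v2') alone gives v2 = 0.
(v3) alone gives v3 = 1.
But (v3') is also a unit clause — contradiction.
No assignment satisfies every clause.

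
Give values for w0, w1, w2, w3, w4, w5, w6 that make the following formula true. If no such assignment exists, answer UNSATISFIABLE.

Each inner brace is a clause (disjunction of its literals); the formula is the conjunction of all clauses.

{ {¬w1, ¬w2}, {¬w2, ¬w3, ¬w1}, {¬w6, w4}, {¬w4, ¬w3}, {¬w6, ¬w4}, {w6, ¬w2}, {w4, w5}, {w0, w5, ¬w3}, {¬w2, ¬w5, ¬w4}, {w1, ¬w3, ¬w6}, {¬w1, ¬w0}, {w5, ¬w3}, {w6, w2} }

Try w1 = False.
Try w6 = False.
From the singleton clause (¬w2), w2 = False.
But (w2) is also a unit clause — contradiction.
Backtrack on w6: now try w6 = True.
From the singleton clause (w4), w4 = True.
But (¬w4) is also a unit clause — contradiction.
Both values of w6 lead to a conflict.
Backtrack on w1: now try w1 = True.
From the singleton clause (¬w2), w2 = False.
From the singleton clause (¬w0), w0 = False.
From the singleton clause (w6), w6 = True.
From the singleton clause (w4), w4 = True.
But (¬w4) is also a unit clause — contradiction.
Both values of w1 lead to a conflict.

UNSATISFIABLE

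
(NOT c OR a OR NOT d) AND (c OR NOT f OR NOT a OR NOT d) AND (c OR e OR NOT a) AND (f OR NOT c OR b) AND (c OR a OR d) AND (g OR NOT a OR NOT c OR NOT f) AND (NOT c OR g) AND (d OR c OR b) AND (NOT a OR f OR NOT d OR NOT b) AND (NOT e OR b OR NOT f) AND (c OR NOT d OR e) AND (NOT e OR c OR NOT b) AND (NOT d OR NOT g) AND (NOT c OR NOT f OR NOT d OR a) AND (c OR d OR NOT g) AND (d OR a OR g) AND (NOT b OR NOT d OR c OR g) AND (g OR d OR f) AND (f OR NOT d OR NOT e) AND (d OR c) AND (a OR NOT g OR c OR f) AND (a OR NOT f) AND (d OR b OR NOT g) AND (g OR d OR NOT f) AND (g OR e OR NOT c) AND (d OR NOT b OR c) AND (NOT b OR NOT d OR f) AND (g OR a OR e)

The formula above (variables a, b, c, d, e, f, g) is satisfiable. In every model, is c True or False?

Suppose c = false.
The clause (d) is unit, so d = true.
The clause (e) is unit, so e = true.
The clause (NOT b) is unit, so b = false.
The clause (NOT f) is unit, so f = false.
Now (f) is unsatisfied and unit — conflict.
So every satisfying assignment has c = True.

True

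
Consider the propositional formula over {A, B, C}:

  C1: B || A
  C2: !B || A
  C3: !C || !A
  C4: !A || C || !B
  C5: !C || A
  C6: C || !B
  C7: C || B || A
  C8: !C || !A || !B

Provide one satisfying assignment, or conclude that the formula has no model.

A: true, B: false, C: false

Suppose B = false.
The clause (A) is unit, so A = true.
The clause (!C) is unit, so C = false.
This assignment satisfies each clause.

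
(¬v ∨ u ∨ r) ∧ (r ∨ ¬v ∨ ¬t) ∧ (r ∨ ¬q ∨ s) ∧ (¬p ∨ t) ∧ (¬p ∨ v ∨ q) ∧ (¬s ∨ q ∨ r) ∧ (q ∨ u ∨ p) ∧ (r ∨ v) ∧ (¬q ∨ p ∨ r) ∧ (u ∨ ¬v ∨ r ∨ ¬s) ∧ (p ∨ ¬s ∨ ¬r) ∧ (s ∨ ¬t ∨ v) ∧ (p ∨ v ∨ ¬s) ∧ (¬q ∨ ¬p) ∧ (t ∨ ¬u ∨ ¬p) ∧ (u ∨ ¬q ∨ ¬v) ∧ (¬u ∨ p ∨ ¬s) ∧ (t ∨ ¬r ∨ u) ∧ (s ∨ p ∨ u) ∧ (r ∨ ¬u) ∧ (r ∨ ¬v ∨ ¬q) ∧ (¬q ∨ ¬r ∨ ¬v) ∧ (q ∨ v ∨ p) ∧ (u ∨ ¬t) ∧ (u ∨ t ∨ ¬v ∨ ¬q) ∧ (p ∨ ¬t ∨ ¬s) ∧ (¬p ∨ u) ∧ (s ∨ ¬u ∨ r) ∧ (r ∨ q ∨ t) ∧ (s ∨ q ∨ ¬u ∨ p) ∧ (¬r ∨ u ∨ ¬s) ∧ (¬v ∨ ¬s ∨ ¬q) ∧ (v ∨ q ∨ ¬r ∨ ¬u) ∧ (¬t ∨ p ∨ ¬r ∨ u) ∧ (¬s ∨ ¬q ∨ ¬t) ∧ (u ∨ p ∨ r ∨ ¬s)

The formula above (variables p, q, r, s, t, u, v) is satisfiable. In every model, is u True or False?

Suppose u = False.
From the singleton clause (¬t), t = False.
From the singleton clause (¬p), p = False.
From the singleton clause (q), q = True.
From the singleton clause (r), r = True.
Now (¬r) is unsatisfied and unit — conflict.
So every satisfying assignment has u = True.

True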